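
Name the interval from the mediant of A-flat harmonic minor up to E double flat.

minor third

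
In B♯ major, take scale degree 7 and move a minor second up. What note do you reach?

Scale degree 7 of B# major is A##.
A minor second (1 semitone) above A## lands on the letter B, giving B#.

B#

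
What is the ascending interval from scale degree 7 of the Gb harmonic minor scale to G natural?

major second

Scale degree 7 of Gb harmonic minor is F.
F up to G: letters F→G make it a second; 2 semitones makes it major.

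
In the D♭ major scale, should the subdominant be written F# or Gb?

Each scale degree takes a distinct letter name. Degree 4 of a scale on D must use the letter G.
Gb and F# are enharmonically the same pitch, but only Gb uses the letter G, so it is the correct spelling here.

Gb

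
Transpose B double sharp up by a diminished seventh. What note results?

A#

B up a major seventh is A#, so the target letter is A.
From B##, a diminished seventh is 9 semitones up: A#.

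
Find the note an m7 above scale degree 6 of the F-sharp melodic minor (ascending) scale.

C#

Scale degree 6 of F# melodic minor (ascending) is D#.
A minor seventh (10 semitones) above D# lands on the letter C, giving C#.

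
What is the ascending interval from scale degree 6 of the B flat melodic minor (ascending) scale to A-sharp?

augmented second

Scale degree 6 of Bb melodic minor (ascending) is G.
G up to A#: letters G→A make it a second; 3 semitones makes it augmented.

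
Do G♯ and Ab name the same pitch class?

G# = pitch class 8 and Ab = pitch class 8 — the same pitch class, so they are enharmonic equivalents.

Yes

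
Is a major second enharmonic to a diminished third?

A major second spans 2 semitones; a diminished third spans 2.
They are enharmonically equivalent.

Yes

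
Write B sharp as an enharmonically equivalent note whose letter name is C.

C

Plain C sits at the same pitch as B#, so on the letter C the same pitch needs a natural: C.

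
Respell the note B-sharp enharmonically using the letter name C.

C

B# is pitch class 0. The letter C alone is pitch class 0.
Pitch class 0 on C needs no accidental: C.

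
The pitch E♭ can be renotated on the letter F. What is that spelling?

Fbb

Eb is pitch class 3. The letter F alone is pitch class 5.
To reach pitch class 3 from F requires an offset of -2 semitones, i.e. double flat: Fbb.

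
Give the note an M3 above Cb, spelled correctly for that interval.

C up a major third is E, so the target letter is E.
From Cb, a major third is 4 semitones up: Eb.

Eb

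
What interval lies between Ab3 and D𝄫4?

Counting letters A–B–C–D gives a fourth.
Ab→Dbb = 4 semitones, 1 narrower than the perfect fourth (5), so diminished.

diminished fourth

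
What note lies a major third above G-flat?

Bb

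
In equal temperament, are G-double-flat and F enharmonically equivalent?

Yes

Gbb is pitch class 5; F is pitch class 5.
All spellings map to pitch class 5, so they are enharmonically equivalent.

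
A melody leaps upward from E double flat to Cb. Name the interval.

The letter names run E→C, a span of 5 letter steps, so the interval is some kind of sixth.
Ebb to Cb is 9 semitones. A major sixth is 9, so 9 makes it major.

major sixth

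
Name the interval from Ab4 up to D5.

Counting letters A–B–C–D gives a fourth.
Ab→D = 6 semitones, 1 wider than the perfect fourth (5), so augmented.

augmented fourth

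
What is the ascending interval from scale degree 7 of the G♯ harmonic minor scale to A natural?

Scale degree 7 of G# harmonic minor is F##.
F## up to A: letters F→A make it a third; 2 semitones makes it diminished.

diminished third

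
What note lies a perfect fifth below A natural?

D

A down a perfect fifth is D, so the target letter is D.
From A, a perfect fifth is 7 semitones down: D.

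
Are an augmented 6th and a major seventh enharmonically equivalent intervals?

No

An augmented sixth spans 10 semitones; a major seventh spans 11.
The spans differ, so they are not enharmonic equivalents.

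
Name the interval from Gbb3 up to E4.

doubly augmented sixth

Counting letters G–A–B–C–D–E gives a sixth.
Gbb→E = 11 semitones, 2 wider than the major sixth (9), so doubly augmented.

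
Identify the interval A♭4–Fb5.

The letter names run A→F, a span of 5 letter steps, so the interval is some kind of sixth.
Ab to Fb is 8 semitones. A major sixth is 9, so 8 makes it minor.

minor sixth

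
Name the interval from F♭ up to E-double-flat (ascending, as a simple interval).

minor seventh

Counting letters F–G–A–B–C–D–E gives a seventh.
Fb→Ebb = 10 semitones, 1 narrower than the major seventh (11), so minor.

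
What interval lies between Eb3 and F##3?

doubly augmented second

The letter names run E→F, a span of 1 letter step, so the interval is some kind of second.
Eb to F## is 4 semitones. A major second is 2, so 4 makes it doubly augmented.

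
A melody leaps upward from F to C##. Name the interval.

Counting letters F–G–A–B–C gives a fifth.
F→C## = 9 semitones, 2 wider than the perfect fifth (7), so doubly augmented.

doubly augmented fifth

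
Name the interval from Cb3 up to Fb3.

perfect fourth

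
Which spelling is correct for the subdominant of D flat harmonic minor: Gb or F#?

Gb

Each scale degree takes a distinct letter name. Degree 4 of a scale on D must use the letter G.
Gb and F# are enharmonically the same pitch, but only Gb uses the letter G, so it is the correct spelling here.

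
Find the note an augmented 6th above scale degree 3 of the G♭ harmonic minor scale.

G

Scale degree 3 of Gb harmonic minor is Bbb.
An augmented sixth (10 semitones) above Bbb lands on the letter G, giving G.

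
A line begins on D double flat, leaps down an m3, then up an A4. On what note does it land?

A minor third down from Dbb is Bbb (letter B, 3 semitones down).
An augmented fourth up from Bbb is Eb (letter E, 6 semitones up).

Eb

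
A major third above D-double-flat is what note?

A third above D lands on the letter F.
A major third spans 4 semitones, so Dbb moves to pitch class 4. On the letter F that is Fb.

Fb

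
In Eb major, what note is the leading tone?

D

Degree 7 takes the letter 6 steps above E, which is D.
In major, degree 7 sits 11 semitones above the tonic. Eb + 11 semitones is pitch class 2, spelled on D as D.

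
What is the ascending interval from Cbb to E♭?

The letter names run C→E, a span of 2 letter steps, so the interval is some kind of third.
Cbb to Eb is 5 semitones. A major third is 4, so 5 makes it augmented.

augmented third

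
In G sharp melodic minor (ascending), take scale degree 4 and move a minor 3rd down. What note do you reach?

Scale degree 4 of G# melodic minor (ascending) is C#.
A minor third (3 semitones) below C# lands on the letter A, giving A#.

A#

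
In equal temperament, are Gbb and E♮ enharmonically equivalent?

Two spellings are enharmonically equivalent only if they share a pitch class.
Here Gbb → 5, E → 4; 4 ≠ 5, so they are not.

No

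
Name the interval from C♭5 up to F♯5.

doubly augmented fourth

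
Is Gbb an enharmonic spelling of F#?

No

Gbb is pitch class 5; F# is pitch class 6.
The pitch classes differ (5 vs. 6), so they are not enharmonic equivalents.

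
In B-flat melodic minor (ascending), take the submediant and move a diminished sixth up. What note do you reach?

The submediant of Bb melodic minor (ascending) is G.
A diminished sixth (7 semitones) above G lands on the letter E, giving Ebb.

Ebb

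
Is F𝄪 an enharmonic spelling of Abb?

F## = pitch class 7 and Abb = pitch class 7 — the same pitch class, so they are enharmonic equivalents.

Yes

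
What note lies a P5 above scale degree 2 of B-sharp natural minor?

G##

Scale degree 2 of B# natural minor is C##.
A perfect fifth (7 semitones) above C## lands on the letter G, giving G##.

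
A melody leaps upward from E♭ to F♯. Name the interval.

Counting letters E–F gives a second.
Eb→F# = 3 semitones, 1 wider than the major second (2), so augmented.

augmented second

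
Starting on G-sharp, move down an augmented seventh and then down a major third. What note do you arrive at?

An augmented seventh down from G# is Ab (letter A, 12 semitones down).
A major third down from Ab is Fb (letter F, 4 semitones down).

Fb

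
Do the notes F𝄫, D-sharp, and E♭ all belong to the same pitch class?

Fbb is pitch class 3; D# is pitch class 3; Eb is pitch class 3.
All spellings map to pitch class 3, so they are enharmonically equivalent.

Yes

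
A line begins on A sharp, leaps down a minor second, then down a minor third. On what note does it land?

E##

A minor second down from A# is G## (letter G, 1 semitone down).
A minor third down from G## is E## (letter E, 3 semitones down).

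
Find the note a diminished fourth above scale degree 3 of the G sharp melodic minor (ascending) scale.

Eb

Scale degree 3 of G# melodic minor (ascending) is B.
A diminished fourth (4 semitones) above B lands on the letter E, giving Eb.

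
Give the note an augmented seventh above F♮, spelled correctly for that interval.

E#

A seventh above F lands on the letter E.
An augmented seventh spans 12 semitones, so F moves to pitch class 5. On the letter E that is E#.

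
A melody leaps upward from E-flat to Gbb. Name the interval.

Counting letters E–F–G gives a third.
Eb→Gbb = 2 semitones, 2 narrower than the major third (4), so diminished.

diminished third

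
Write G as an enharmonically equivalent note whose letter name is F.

Plain F sits 2 semitones below G, so on the letter F the same pitch needs a double sharp: F##.

F##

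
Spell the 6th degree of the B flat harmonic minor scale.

The Bb harmonic minor scale runs Bb C Db Eb F Gb A.
Degree 6 is Gb.

Gb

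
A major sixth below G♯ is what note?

A sixth below G lands on the letter B.
A major sixth spans 9 semitones, so G# moves to pitch class 11. On the letter B that is B.

B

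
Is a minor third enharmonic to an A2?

Yes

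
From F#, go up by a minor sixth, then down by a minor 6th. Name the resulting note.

A minor sixth up from F# is D (letter D, 8 semitones up).
A minor sixth down from D is F# (letter F, 8 semitones down).

F#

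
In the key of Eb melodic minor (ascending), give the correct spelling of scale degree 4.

The Eb melodic minor (ascending) scale runs Eb F Gb Ab Bb C D.
Degree 4 is Ab.

Ab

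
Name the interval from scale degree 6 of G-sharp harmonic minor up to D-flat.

Scale degree 6 of G# harmonic minor is E.
E up to Db: letters E→D make it a seventh; 9 semitones makes it diminished.

diminished seventh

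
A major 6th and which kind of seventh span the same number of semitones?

A major sixth spans 9 semitones.
A seventh spanning 9 semitones is diminished (the major seventh is 11).

diminished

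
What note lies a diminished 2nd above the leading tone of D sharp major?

The leading tone of D# major is C##.
A diminished second (0 semitones) above C## lands on the letter D, giving D.

D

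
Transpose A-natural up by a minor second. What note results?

A up a major second is B, so the target letter is B.
From A, a minor second is 1 semitone up: Bb.

Bb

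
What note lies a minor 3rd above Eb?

E up a major third is G#, so the target letter is G.
From Eb, a minor third is 3 semitones up: Gb.

Gb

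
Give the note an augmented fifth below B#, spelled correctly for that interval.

E

B down a perfect fifth is E, so the target letter is E.
From B#, an augmented fifth is 8 semitones down: E.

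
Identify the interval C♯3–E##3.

Counting letters C–D–E gives a third.
C#→E## = 5 semitones, 1 wider than the major third (4), so augmented.

augmented third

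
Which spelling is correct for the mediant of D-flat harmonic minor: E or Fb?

Fb

Each scale degree takes a distinct letter name. Degree 3 of a scale on D must use the letter F.
Fb and E are enharmonically the same pitch, but only Fb uses the letter F, so it is the correct spelling here.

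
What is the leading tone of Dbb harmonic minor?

Cb

Degree 7 takes the letter 6 steps above D, which is C.
In harmonic minor, degree 7 sits 11 semitones above the tonic. Dbb + 11 semitones is pitch class 11, spelled on C as Cb.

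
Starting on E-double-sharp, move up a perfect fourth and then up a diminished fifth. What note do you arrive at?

E#

A perfect fourth up from E## is A## (letter A, 5 semitones up).
A diminished fifth up from A## is E# (letter E, 6 semitones up).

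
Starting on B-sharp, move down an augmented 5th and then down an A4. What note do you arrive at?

Bb

An augmented fifth down from B# is E (letter E, 8 semitones down).
An augmented fourth down from E is Bb (letter B, 6 semitones down).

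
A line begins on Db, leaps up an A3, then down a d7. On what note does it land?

An augmented third up from Db is F# (letter F, 5 semitones up).
A diminished seventh down from F# is G## (letter G, 9 semitones down).

G##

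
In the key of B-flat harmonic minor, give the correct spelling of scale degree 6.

Gb

The Bb harmonic minor scale runs Bb C Db Eb F Gb A.
Degree 6 is Gb.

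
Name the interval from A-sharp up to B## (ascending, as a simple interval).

The letter names run A→B, a span of 1 letter step, so the interval is some kind of second.
A# to B## is 3 semitones. A major second is 2, so 3 makes it augmented.

augmented second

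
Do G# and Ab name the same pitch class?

Yes

G# = pitch class 8 and Ab = pitch class 8 — the same pitch class, so they are enharmonic equivalents.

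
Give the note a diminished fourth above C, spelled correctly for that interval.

C up a perfect fourth is F, so the target letter is F.
From C, a diminished fourth is 4 semitones up: Fb.

Fb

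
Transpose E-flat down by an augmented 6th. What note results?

Gbb

A sixth below E lands on the letter G.
An augmented sixth spans 10 semitones, so Eb moves to pitch class 5. On the letter G that is Gbb.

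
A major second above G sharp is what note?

A second above G lands on the letter A.
A major second spans 2 semitones, so G# moves to pitch class 10. On the letter A that is A#.

A#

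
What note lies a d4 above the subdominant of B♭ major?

The subdominant of Bb major is Eb.
A diminished fourth (4 semitones) above Eb lands on the letter A, giving Abb.

Abb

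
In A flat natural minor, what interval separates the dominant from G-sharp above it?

The dominant of Ab natural minor is Eb.
Eb up to G#: letters E→G make it a third; 5 semitones makes it augmented.

augmented third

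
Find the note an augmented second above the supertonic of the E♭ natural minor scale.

G#

The supertonic of Eb natural minor is F.
An augmented second (3 semitones) above F lands on the letter G, giving G#.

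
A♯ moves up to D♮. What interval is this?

The letter names run A→D, a span of 3 letter steps, so the interval is some kind of fourth.
A# to D is 4 semitones. A perfect fourth is 5, so 4 makes it diminished.

diminished fourth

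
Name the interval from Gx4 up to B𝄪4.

major third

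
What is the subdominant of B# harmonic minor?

The B# harmonic minor scale runs B# C## D# E# F## G# A##.
Degree 4 is E#.

E#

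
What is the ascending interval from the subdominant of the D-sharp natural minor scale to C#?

perfect fourth

The subdominant of D# natural minor is G#.
G# up to C#: letters G→C make it a fourth; 5 semitones makes it perfect.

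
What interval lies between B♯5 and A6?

diminished seventh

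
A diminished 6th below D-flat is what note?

A sixth below D lands on the letter F.
A diminished sixth spans 7 semitones, so Db moves to pitch class 6. On the letter F that is F#.

F#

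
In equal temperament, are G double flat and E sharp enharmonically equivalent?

Gbb = pitch class 5 and E# = pitch class 5 — the same pitch class, so they are enharmonic equivalents.

Yes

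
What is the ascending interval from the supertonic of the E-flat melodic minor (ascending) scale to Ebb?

diminished seventh

The supertonic of Eb melodic minor (ascending) is F.
F up to Ebb: letters F→E make it a seventh; 9 semitones makes it diminished.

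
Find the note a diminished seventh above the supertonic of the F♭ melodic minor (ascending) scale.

Fbb

The supertonic of Fb melodic minor (ascending) is Gb.
A diminished seventh (9 semitones) above Gb lands on the letter F, giving Fbb.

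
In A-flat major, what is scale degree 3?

C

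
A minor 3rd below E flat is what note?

A third below E lands on the letter C.
A minor third spans 3 semitones, so Eb moves to pitch class 0. On the letter C that is C.

C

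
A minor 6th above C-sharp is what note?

A sixth above C lands on the letter A.
A minor sixth spans 8 semitones, so C# moves to pitch class 9. On the letter A that is A.

A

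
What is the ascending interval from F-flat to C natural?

augmented fifth

Counting letters F–G–A–B–C gives a fifth.
Fb→C = 8 semitones, 1 wider than the perfect fifth (7), so augmented.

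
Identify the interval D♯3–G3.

diminished fourth

The letter names run D→G, a span of 3 letter steps, so the interval is some kind of fourth.
D# to G is 4 semitones. A perfect fourth is 5, so 4 makes it diminished.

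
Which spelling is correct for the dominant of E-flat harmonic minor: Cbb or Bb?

Each scale degree takes a distinct letter name. Degree 5 of a scale on E must use the letter B.
Bb and Cbb are enharmonically the same pitch, but only Bb uses the letter B, so it is the correct spelling here.

Bb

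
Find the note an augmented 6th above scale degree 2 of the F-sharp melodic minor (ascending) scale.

E##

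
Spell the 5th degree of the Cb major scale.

The Cb major scale runs Cb Db Eb Fb Gb Ab Bb.
Degree 5 is Gb.

Gb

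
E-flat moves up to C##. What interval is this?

doubly augmented sixth

Counting letters E–F–G–A–B–C gives a sixth.
Eb→C## = 11 semitones, 2 wider than the major sixth (9), so doubly augmented.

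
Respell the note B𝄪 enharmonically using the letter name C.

C#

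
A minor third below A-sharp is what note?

A down a major third is F, so the target letter is F.
From A#, a minor third is 3 semitones down: F##.

F##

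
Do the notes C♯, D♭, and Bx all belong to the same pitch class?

C# is pitch class 1; Db is pitch class 1; B## is pitch class 1.
All spellings map to pitch class 1, so they are enharmonically equivalent.

Yes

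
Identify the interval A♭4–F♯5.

augmented sixth

The letter names run A→F, a span of 5 letter steps, so the interval is some kind of sixth.
Ab to F# is 10 semitones. A major sixth is 9, so 10 makes it augmented.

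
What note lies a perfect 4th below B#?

A fourth below B lands on the letter F.
A perfect fourth spans 5 semitones, so B# moves to pitch class 7. On the letter F that is F##.

F##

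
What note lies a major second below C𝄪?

A second below C lands on the letter B.
A major second spans 2 semitones, so C## moves to pitch class 0. On the letter B that is B#.

B#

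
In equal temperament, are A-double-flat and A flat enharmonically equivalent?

No

Two spellings are enharmonically equivalent only if they share a pitch class.
Here Abb → 7, Ab → 8; 7 ≠ 8, so they are not.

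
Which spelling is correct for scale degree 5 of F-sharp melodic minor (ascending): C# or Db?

C#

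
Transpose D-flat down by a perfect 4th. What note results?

D down a perfect fourth is A, so the target letter is A.
From Db, a perfect fourth is 5 semitones down: Ab.

Ab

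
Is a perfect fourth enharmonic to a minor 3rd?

A perfect fourth spans 5 semitones; a minor third spans 3.
The spans differ, so they are not enharmonic equivalents.

No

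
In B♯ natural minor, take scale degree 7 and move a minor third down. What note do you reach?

Scale degree 7 of B# natural minor is A#.
A minor third (3 semitones) below A# lands on the letter F, giving F##.

F##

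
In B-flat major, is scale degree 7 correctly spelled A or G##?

A

Each scale degree takes a distinct letter name. Degree 7 of a scale on B must use the letter A.
A and G## are enharmonically the same pitch, but only A uses the letter A, so it is the correct spelling here.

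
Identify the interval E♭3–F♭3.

Counting letters E–F gives a second.
Eb→Fb = 1 semitone, 1 narrower than the major second (2), so minor.

minor second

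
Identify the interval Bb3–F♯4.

augmented fifth

The letter names run B→F, a span of 4 letter steps, so the interval is some kind of fifth.
Bb to F# is 8 semitones. A perfect fifth is 7, so 8 makes it augmented.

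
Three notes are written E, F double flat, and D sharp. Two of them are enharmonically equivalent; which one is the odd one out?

E

In 12-tone equal temperament, enharmonic equivalents share a pitch class. E is pitch class 4; Fbb is pitch class 3; D# is pitch class 3.
Fbb and D# share pitch class 3, while E is pitch class 4.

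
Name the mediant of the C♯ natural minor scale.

E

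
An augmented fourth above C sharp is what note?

C up a perfect fourth is F, so the target letter is F.
From C#, an augmented fourth is 6 semitones up: F##.

F##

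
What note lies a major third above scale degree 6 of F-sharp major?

F##

Scale degree 6 of F# major is D#.
A major third (4 semitones) above D# lands on the letter F, giving F##.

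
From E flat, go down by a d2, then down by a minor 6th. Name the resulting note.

F##

A diminished second down from Eb is D# (letter D, 0 semitones down).
A minor sixth down from D# is F## (letter F, 8 semitones down).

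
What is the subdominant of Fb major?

Bbb

The Fb major scale runs Fb Gb Ab Bbb Cb Db Eb.
Degree 4 is Bbb.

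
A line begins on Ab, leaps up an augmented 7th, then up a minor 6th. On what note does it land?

An augmented seventh up from Ab is G# (letter G, 12 semitones up).
A minor sixth up from G# is E (letter E, 8 semitones up).

E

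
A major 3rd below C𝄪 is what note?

A third below C lands on the letter A.
A major third spans 4 semitones, so C## moves to pitch class 10. On the letter A that is A#.

A#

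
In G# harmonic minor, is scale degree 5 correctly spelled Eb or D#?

D#

Each scale degree takes a distinct letter name. Degree 5 of a scale on G must use the letter D.
D# and Eb are enharmonically the same pitch, but only D# uses the letter D, so it is the correct spelling here.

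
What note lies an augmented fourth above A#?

D##

A up a perfect fourth is D, so the target letter is D.
From A#, an augmented fourth is 6 semitones up: D##.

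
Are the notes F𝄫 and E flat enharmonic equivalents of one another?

Fbb = pitch class 3 and Eb = pitch class 3 — the same pitch class, so they are enharmonic equivalents.

Yes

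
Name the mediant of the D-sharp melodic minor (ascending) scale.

Degree 3 takes the letter 2 steps above D, which is F.
In melodic minor (ascending), degree 3 sits 3 semitones above the tonic. D# + 3 semitones is pitch class 6, spelled on F as F#.

F#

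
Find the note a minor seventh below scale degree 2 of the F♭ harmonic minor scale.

Ab

Scale degree 2 of Fb harmonic minor is Gb.
A minor seventh (10 semitones) below Gb lands on the letter A, giving Ab.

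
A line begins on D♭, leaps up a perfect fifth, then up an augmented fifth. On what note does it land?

E

A perfect fifth up from Db is Ab (letter A, 7 semitones up).
An augmented fifth up from Ab is E (letter E, 8 semitones up).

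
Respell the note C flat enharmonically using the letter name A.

Cb is pitch class 11. The letter A alone is pitch class 9.
To reach pitch class 11 from A requires an offset of +2 semitones, i.e. double sharp: A##.

A##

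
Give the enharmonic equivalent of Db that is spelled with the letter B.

B##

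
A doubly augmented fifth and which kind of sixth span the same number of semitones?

A doubly augmented fifth spans 9 semitones.
A sixth spanning 9 semitones is major (the major sixth is 9).

major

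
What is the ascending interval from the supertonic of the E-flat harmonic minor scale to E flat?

minor seventh

The supertonic of Eb harmonic minor is F.
F up to Eb: letters F→E make it a seventh; 10 semitones makes it minor.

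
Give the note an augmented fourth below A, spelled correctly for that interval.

A down a perfect fourth is E, so the target letter is E.
From A, an augmented fourth is 6 semitones down: Eb.

Eb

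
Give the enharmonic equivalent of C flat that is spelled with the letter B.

B

Cb is pitch class 11. The letter B alone is pitch class 11.
Pitch class 11 on B needs no accidental: B.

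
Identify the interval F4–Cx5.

The letter names run F→C, a span of 4 letter steps, so the interval is some kind of fifth.
F to C## is 9 semitones. A perfect fifth is 7, so 9 makes it doubly augmented.

doubly augmented fifth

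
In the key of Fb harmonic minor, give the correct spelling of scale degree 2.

Degree 2 takes the letter 1 step above F, which is G.
In harmonic minor, degree 2 sits 2 semitones above the tonic. Fb + 2 semitones is pitch class 6, spelled on G as Gb.

Gb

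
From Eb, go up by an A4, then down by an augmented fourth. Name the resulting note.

Eb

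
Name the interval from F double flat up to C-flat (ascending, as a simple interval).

augmented fifth

The letter names run F→C, a span of 4 letter steps, so the interval is some kind of fifth.
Fbb to Cb is 8 semitones. A perfect fifth is 7, so 8 makes it augmented.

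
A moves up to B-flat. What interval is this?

The letter names run A→B, a span of 1 letter step, so the interval is some kind of second.
A to Bb is 1 semitone. A major second is 2, so 1 makes it minor.

minor second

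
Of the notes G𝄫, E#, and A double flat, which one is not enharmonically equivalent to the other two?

Abb

In 12-tone equal temperament, enharmonic equivalents share a pitch class. Gbb is pitch class 5; E# is pitch class 5; Abb is pitch class 7.
Gbb and E# share pitch class 5, while Abb is pitch class 7.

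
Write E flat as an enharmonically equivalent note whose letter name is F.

Eb is pitch class 3. The letter F alone is pitch class 5.
To reach pitch class 3 from F requires an offset of -2 semitones, i.e. double flat: Fbb.

Fbb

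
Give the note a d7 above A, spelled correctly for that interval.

Gb

A up a major seventh is G#, so the target letter is G.
From A, a diminished seventh is 9 semitones up: Gb.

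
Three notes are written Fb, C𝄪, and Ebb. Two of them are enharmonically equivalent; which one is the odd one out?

In 12-tone equal temperament, enharmonic equivalents share a pitch class. Fb is pitch class 4; C## is pitch class 2; Ebb is pitch class 2.
C## and Ebb share pitch class 2, while Fb is pitch class 4.

Fb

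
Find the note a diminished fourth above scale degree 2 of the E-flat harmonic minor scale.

Scale degree 2 of Eb harmonic minor is F.
A diminished fourth (4 semitones) above F lands on the letter B, giving Bbb.

Bbb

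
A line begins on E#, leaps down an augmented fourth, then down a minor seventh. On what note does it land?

An augmented fourth down from E# is B (letter B, 6 semitones down).
A minor seventh down from B is C# (letter C, 10 semitones down).

C#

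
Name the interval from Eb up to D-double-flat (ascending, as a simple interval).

Counting letters E–F–G–A–B–C–D gives a seventh.
Eb→Dbb = 9 semitones, 2 narrower than the major seventh (11), so diminished.

diminished seventh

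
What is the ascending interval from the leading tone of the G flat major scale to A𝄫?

diminished third

The leading tone of Gb major is F.
F up to Abb: letters F→A make it a third; 2 semitones makes it diminished.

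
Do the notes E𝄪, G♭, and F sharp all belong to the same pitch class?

Yes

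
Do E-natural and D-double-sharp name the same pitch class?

E is pitch class 4; D## is pitch class 4.
All spellings map to pitch class 4, so they are enharmonically equivalent.

Yes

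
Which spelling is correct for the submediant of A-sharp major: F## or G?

Each scale degree takes a distinct letter name. Degree 6 of a scale on A must use the letter F.
F## and G are enharmonically the same pitch, but only F## uses the letter F, so it is the correct spelling here.

F##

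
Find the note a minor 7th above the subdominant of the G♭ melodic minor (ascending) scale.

Bbb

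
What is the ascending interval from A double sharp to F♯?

diminished sixth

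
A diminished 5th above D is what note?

Ab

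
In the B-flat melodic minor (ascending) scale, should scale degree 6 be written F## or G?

G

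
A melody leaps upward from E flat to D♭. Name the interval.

The letter names run E→D, a span of 6 letter steps, so the interval is some kind of seventh.
Eb to Db is 10 semitones. A major seventh is 11, so 10 makes it minor.

minor seventh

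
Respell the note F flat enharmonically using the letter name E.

Plain E sits at the same pitch as Fb, so on the letter E the same pitch needs a natural: E.

E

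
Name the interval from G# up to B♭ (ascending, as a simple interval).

diminished third

The letter names run G→B, a span of 2 letter steps, so the interval is some kind of third.
G# to Bb is 2 semitones. A major third is 4, so 2 makes it diminished.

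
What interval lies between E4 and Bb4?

Counting letters E–F–G–A–B gives a fifth.
E→Bb = 6 semitones, 1 narrower than the perfect fifth (7), so diminished.

diminished fifth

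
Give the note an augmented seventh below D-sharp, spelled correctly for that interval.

Eb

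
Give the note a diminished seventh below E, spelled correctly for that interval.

F##

E down a major seventh is F, so the target letter is F.
From E, a diminished seventh is 9 semitones down: F##.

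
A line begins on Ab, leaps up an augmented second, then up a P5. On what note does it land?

F#

An augmented second up from Ab is B (letter B, 3 semitones up).
A perfect fifth up from B is F# (letter F, 7 semitones up).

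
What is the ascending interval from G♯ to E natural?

Counting letters G–A–B–C–D–E gives a sixth.
G#→E = 8 semitones, 1 narrower than the major sixth (9), so minor.

minor sixth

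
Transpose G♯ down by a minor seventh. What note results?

G down a major seventh is Ab, so the target letter is A.
From G#, a minor seventh is 10 semitones down: A#.

A#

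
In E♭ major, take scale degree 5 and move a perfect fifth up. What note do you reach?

F

Scale degree 5 of Eb major is Bb.
A perfect fifth (7 semitones) above Bb lands on the letter F, giving F.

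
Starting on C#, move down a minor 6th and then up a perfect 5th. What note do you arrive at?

B#

A minor sixth down from C# is E# (letter E, 8 semitones down).
A perfect fifth up from E# is B# (letter B, 7 semitones up).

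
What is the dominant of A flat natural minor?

Degree 5 takes the letter 4 steps above A, which is E.
In natural minor, degree 5 sits 7 semitones above the tonic. Ab + 7 semitones is pitch class 3, spelled on E as Eb.

Eb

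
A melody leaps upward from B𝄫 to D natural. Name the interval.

Counting letters B–C–D gives a third.
Bbb→D = 5 semitones, 1 wider than the major third (4), so augmented.

augmented third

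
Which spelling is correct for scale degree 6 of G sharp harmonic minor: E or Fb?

E

Each scale degree takes a distinct letter name. Degree 6 of a scale on G must use the letter E.
E and Fb are enharmonically the same pitch, but only E uses the letter E, so it is the correct spelling here.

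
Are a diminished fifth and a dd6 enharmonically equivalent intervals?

Yes

A diminished fifth spans 6 semitones; a doubly diminished sixth spans 6.
They are enharmonically equivalent.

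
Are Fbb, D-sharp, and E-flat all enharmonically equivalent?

Yes

Fbb = pitch class 3 and D# = pitch class 3 and Eb = pitch class 3 — the same pitch class, so they are enharmonic equivalents.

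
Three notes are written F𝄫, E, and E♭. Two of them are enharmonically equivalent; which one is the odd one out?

E

In 12-tone equal temperament, enharmonic equivalents share a pitch class. Fbb is pitch class 3; E is pitch class 4; Eb is pitch class 3.
Fbb and Eb share pitch class 3, while E is pitch class 4.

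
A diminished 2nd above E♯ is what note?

A second above E lands on the letter F.
A diminished second spans 0 semitones, so E# moves to pitch class 5. On the letter F that is F.

F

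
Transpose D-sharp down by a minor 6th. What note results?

D down a major sixth is F, so the target letter is F.
From D#, a minor sixth is 8 semitones down: F##.

F##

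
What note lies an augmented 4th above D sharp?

G##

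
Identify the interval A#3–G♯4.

Counting letters A–B–C–D–E–F–G gives a seventh.
A#→G# = 10 semitones, 1 narrower than the major seventh (11), so minor.

minor seventh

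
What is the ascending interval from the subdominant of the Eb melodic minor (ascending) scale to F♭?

minor sixth

The subdominant of Eb melodic minor (ascending) is Ab.
Ab up to Fb: letters A→F make it a sixth; 8 semitones makes it minor.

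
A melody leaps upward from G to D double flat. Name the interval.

doubly diminished fifth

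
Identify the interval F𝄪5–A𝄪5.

major third

The letter names run F→A, a span of 2 letter steps, so the interval is some kind of third.
F## to A## is 4 semitones. A major third is 4, so 4 makes it major.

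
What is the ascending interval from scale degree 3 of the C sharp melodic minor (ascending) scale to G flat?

diminished third

Scale degree 3 of C# melodic minor (ascending) is E.
E up to Gb: letters E→G make it a third; 2 semitones makes it diminished.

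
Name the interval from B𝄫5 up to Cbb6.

minor second

The letter names run B→C, a span of 1 letter step, so the interval is some kind of second.
Bbb to Cbb is 1 semitone. A major second is 2, so 1 makes it minor.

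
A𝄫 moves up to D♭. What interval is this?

Counting letters A–B–C–D gives a fourth.
Abb→Db = 6 semitones, 1 wider than the perfect fourth (5), so augmented.

augmented fourth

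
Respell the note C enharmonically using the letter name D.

Plain D sits 2 semitones above C, so on the letter D the same pitch needs a double flat: Dbb.

Dbb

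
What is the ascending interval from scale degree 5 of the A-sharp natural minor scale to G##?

Scale degree 5 of A# natural minor is E#.
E# up to G##: letters E→G make it a third; 4 semitones makes it major.

major third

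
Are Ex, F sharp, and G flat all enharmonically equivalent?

Yes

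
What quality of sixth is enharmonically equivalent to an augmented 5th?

minor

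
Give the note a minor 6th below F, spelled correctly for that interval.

A

F down a major sixth is Ab, so the target letter is A.
From F, a minor sixth is 8 semitones down: A.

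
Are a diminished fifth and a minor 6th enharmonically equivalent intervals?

No

A diminished fifth spans 6 semitones; a minor sixth spans 8.
The spans differ, so they are not enharmonic equivalents.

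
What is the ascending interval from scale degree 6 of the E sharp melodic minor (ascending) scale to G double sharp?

Scale degree 6 of E# melodic minor (ascending) is C##.
C## up to G##: letters C→G make it a fifth; 7 semitones makes it perfect.

perfect fifth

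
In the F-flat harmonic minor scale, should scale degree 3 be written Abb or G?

Abb

Each scale degree takes a distinct letter name. Degree 3 of a scale on F must use the letter A.
Abb and G are enharmonically the same pitch, but only Abb uses the letter A, so it is the correct spelling here.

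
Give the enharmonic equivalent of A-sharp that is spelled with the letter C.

Plain C sits 2 semitones above A#, so on the letter C the same pitch needs a double flat: Cbb.

Cbb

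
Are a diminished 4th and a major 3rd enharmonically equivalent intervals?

Yes

A diminished fourth spans 4 semitones; a major third spans 4.
They are enharmonically equivalent.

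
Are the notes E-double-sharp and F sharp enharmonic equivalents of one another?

E## = pitch class 6 and F# = pitch class 6 — the same pitch class, so they are enharmonic equivalents.

Yes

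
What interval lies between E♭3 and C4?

The letter names run E→C, a span of 5 letter steps, so the interval is some kind of sixth.
Eb to C is 9 semitones. A major sixth is 9, so 9 makes it major.

major sixth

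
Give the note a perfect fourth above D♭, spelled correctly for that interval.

Gb

D up a perfect fourth is G, so the target letter is G.
From Db, a perfect fourth is 5 semitones up: Gb.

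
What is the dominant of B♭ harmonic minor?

F

Degree 5 takes the letter 4 steps above B, which is F.
In harmonic minor, degree 5 sits 7 semitones above the tonic. Bb + 7 semitones is pitch class 5, spelled on F as F.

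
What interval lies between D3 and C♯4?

major seventh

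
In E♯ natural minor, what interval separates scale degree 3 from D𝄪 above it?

augmented fifth

Scale degree 3 of E# natural minor is G#.
G# up to D##: letters G→D make it a fifth; 8 semitones makes it augmented.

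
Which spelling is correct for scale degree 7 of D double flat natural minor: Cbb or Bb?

Cbb

Each scale degree takes a distinct letter name. Degree 7 of a scale on D must use the letter C.
Cbb and Bb are enharmonically the same pitch, but only Cbb uses the letter C, so it is the correct spelling here.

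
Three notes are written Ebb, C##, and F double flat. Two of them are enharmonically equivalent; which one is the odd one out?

Fbb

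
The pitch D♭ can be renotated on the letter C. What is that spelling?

C#

Db is pitch class 1. The letter C alone is pitch class 0.
To reach pitch class 1 from C requires an offset of +1 semitone, i.e. sharp: C#.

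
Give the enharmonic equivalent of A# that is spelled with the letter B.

Bb

Plain B sits 1 semitone above A#, so on the letter B the same pitch needs a flat: Bb.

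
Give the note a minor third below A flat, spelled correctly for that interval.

A down a major third is F, so the target letter is F.
From Ab, a minor third is 3 semitones down: F.

F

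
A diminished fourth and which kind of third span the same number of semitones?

major

A diminished fourth spans 4 semitones.
A third spanning 4 semitones is major (the major third is 4).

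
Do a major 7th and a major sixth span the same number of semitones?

A major seventh spans 11 semitones; a major sixth spans 9.
The spans differ, so they are not enharmonic equivalents.

No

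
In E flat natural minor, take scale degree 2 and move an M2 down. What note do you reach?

Eb

Scale degree 2 of Eb natural minor is F.
A major second (2 semitones) below F lands on the letter E, giving Eb.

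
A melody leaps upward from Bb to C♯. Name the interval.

augmented second

The letter names run B→C, a span of 1 letter step, so the interval is some kind of second.
Bb to C# is 3 semitones. A major second is 2, so 3 makes it augmented.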